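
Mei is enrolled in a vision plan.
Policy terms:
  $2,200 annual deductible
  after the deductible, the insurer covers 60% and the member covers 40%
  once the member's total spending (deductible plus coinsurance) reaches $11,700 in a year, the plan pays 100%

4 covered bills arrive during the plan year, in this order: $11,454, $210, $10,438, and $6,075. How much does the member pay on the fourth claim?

$1,539.20

Bill 1, $11,454: $2,200 to deductible, leaving $9,254; member's 40% is $3,701.60. Member owes $5,901.60 (running OOP $5,901.60).
Bill 2, $210: deductible already satisfied, so member's share is 40% × $210 = $84. Member owes $84 (running OOP $5,985.60).
Bill 3, $10,438: 40% coinsurance on $10,438 = $4,175.20. Member owes $4,175.20 (running OOP $10,160.80).
Bill 4, $6,075: 40% coinsurance on $6,075 = $2,430. OOP would hit $12,590.80 > $11,700, so the cap limits the member to $11,700 − $10,160.80 = $1,539.20.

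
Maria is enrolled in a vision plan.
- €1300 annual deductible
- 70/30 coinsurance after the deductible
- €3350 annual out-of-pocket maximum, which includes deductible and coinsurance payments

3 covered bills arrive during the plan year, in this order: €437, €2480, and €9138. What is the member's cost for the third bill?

€1564.90

Bill 1, €437: fully absorbed by the deductible. Cost to member: €437. OOP to date €437.
Bill 2, €2480: €863 to deductible, leaving €1617; 30% of €1617 = €485.10. Member pays €1348.10; OOP now €1785.10.
Bill 3, €9138: deductible already satisfied, so member's share is 30% × €9138 = €2741.40. That would push OOP to €4526.50, over the €3350 cap, so member pays €3350 − €1785.10 = €1564.90.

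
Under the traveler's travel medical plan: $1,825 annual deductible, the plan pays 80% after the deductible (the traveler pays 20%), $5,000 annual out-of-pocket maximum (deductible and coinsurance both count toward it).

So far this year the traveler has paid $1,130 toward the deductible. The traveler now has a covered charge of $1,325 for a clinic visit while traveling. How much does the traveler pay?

$821

$1,130 of the $1,825 deductible is already met, leaving $695.
After the $695 deductible portion, $1,325 − $695 = $630 is subject to coinsurance.
Coinsurance: $630 × 20% = $126.
Traveler responsibility before any cap: $695 + $126 = $821.
Cumulative spending $1,130 + $821 = $1,951 stays under the $5,000 maximum.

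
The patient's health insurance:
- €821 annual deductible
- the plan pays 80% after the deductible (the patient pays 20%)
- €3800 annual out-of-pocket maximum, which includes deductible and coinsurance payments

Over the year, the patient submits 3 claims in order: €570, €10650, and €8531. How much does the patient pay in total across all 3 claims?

€3800

#1 (€570): entire amount goes to the deductible. Cost to patient: €570. OOP to date €570.
#2 (€10650): €251 finishes the deductible; €10399 goes to coinsurance; patient's 20% is €2079.80. Patient pays €2330.80; OOP now €2900.80.
#3 (€8531): 20% coinsurance on €8531 = €1706.20. That would push OOP to €4607, over the €3800 cap, so patient pays €3800 − €2900.80 = €899.20.
Summing the patient's payments: €570 + €2330.80 + €899.20 = €3800.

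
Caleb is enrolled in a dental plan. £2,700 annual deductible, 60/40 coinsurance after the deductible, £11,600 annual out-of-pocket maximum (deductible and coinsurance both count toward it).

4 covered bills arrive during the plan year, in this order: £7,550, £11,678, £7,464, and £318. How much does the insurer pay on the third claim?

Claim 1 (£7,550): £2,700 finishes the deductible; £4,850 goes to coinsurance; coinsurance £4,850 × 40% = £1,940. Patient pays £4,640; OOP now £4,640. Insurer: £7,550 − £4,640 = £2,910.
Claim 2 (£11,678): deductible met; 40% of £11,678 = £4,671.20. Patient owes £4,671.20 (running OOP £9,311.20). Plan pays £11,678 − £4,671.20 = £7,006.80.
Claim 3 (£7,464): deductible already satisfied, so patient's share is 40% × £7,464 = £2,985.60. Adding that to £9,311.20 gives £12,296.80, past the £11,600 cap; patient pays only £11,600 − £9,311.20 = £2,288.80. Plan pays £7,464 − £2,288.80 = £5,175.20.

£5,175.20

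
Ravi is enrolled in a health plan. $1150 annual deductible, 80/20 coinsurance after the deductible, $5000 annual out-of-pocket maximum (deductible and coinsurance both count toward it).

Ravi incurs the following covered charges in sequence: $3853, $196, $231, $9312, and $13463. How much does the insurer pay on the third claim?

Claim 1 ($3853): $1150 to deductible, leaving $2703; coinsurance $2703 × 20% = $540.60. Patient pays $1690.60; OOP now $1690.60. Insurer: $3853 − $1690.60 = $2162.40.
Claim 2 ($196): deductible met; 20% of $196 = $39.20. Patient pays $39.20; OOP now $1729.80. Insurer: $196 − $39.20 = $156.80.
Claim 3 ($231): 20% coinsurance on $231 = $46.20. Cost to patient: $46.20. OOP to date $1776. Plan pays $231 − $46.20 = $184.80.

$184.80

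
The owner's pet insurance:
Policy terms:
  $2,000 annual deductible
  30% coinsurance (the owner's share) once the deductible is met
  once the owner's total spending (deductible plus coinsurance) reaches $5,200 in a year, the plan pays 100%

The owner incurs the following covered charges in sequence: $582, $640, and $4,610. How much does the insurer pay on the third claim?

$2,682.40

Claim 1 — $582: all of it applies to the deductible. Owner owes $582 (running OOP $582). Plan pays $582 − $582 = $0.
Claim 2 — $640: entire amount goes to the deductible. Cost to owner: $640. OOP to date $1,222. Plan pays $640 − $640 = $0.
Claim 3 — $4,610: $778 finishes the deductible; $3,832 goes to coinsurance; owner's 30% is $1,149.60. Cost to owner: $1,927.60. OOP to date $3,149.60. Insurer: $4,610 − $1,927.60 = $2,682.40.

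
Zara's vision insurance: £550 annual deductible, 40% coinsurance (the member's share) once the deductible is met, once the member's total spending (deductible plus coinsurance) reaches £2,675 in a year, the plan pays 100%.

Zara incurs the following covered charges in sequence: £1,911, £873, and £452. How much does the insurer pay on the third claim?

Claim 1 — £1,911: £550 to deductible, leaving £1,361; 40% of £1,361 = £544.40. Cost to member: £1,094.40. OOP to date £1,094.40. Plan pays £1,911 − £1,094.40 = £816.60.
Claim 2 — £873: deductible met; 40% of £873 = £349.20. Member owes £349.20 (running OOP £1,443.60). Plan pays £873 − £349.20 = £523.80.
Claim 3 — £452: 40% coinsurance on £452 = £180.80. Member pays £180.80; OOP now £1,624.40. Insurer: £452 − £180.80 = £271.20.

£271.20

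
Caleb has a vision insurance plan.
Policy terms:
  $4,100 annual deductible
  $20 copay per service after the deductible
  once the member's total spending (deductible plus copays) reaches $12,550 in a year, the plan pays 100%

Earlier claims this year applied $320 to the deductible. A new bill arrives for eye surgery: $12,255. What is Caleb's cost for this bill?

$3,800

Remaining deductible: $4,100 − $320 = $3,780.
That leaves $12,255 − $3,780 = $8,475 for the copay.
Copay on this service: $20.
Member responsibility before any cap: $3,780 + $20 = $3,800.
Total out-of-pocket so far would be $320 + $3,800 = $4,120, below the $12,550 cap — no reduction.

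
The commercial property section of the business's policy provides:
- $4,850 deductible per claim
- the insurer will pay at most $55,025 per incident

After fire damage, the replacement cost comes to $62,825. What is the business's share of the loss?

Less the $4,850 deductible: $62,825 − $4,850 = $57,975.
Since $57,975 > $55,025, the payout is capped at $55,025.
Out of pocket: $62,825 − $55,025 = $7,800.

$7,800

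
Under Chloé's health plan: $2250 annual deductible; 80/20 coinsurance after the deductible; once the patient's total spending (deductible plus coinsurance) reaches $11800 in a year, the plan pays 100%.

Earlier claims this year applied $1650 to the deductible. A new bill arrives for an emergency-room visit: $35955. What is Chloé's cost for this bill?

$7671

$1650 of the $2250 deductible is already met, leaving $600.
The remaining $35355 (= $35955 − $600) moves to coinsurance.
Patient's 20% share of $35355 is $7071.
That puts the patient's cost at $600 + $7071 = $7671 before any cap.
Year-to-date out-of-pocket becomes $1650 + $7671 = $9321, still under the $11800 maximum, so no cap applies.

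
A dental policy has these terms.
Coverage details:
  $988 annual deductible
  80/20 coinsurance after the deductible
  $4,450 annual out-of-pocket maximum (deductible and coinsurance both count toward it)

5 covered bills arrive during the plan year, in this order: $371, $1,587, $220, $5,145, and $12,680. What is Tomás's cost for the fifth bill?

Bill 1, $371: entire amount goes to the deductible. Cost to patient: $371. OOP to date $371.
Bill 2, $1,587: $617 finishes the deductible; $970 goes to coinsurance; coinsurance $970 × 20% = $194. Patient pays $811; OOP now $1,182.
Bill 3, $220: 20% coinsurance on $220 = $44. Cost to patient: $44. OOP to date $1,226.
Bill 4, $5,145: 20% coinsurance on $5,145 = $1,029. Cost to patient: $1,029. OOP to date $2,255.
Bill 5, $12,680: 20% coinsurance on $12,680 = $2,536. That would push OOP to $4,791, over the $4,450 cap, so patient pays $4,450 − $2,255 = $2,195.

$2,195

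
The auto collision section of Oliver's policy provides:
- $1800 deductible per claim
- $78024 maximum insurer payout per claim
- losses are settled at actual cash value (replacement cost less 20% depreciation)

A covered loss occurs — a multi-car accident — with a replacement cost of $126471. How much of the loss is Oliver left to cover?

Depreciate 20%: the covered value is $126471 × 0.8 = $101176.80.
Less the $1800 deductible: $101176.80 − $1800 = $99376.80.
$99376.80 exceeds the $78024 limit, so the insurer pays the limit: $78024.
Out of pocket: $126471 − $78024 = $48447.

$48447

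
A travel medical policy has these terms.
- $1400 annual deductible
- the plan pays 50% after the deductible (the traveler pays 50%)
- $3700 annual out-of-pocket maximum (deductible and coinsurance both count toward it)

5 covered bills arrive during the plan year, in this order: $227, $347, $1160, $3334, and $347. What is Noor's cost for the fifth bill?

$173.50

#1 ($227): all of it applies to the deductible. Traveler owes $227 (running OOP $227).
#2 ($347): entire amount goes to the deductible. Traveler owes $347 (running OOP $574).
#3 ($1160): $826 finishes the deductible; $334 goes to coinsurance; traveler's 50% is $167. Cost to traveler: $993. OOP to date $1567.
#4 ($3334): deductible met; 50% of $3334 = $1667. Cost to traveler: $1667. OOP to date $3234.
#5 ($347): 50% coinsurance on $347 = $173.50. Traveler pays $173.50; OOP now $3407.50.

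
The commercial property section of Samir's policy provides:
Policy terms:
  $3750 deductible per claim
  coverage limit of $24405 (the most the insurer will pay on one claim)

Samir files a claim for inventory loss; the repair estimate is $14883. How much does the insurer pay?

$11133

Less the $3750 deductible: $14883 − $3750 = $11133.
$11133 is within the $24405 limit, so the insurer pays $11133.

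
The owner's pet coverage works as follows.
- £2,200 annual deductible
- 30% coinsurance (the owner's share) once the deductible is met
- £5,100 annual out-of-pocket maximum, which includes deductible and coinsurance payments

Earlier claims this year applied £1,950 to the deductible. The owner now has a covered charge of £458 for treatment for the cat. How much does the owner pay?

£312.40

£1,950 of the £2,200 deductible is already met, leaving £250.
The remaining £208 (= £458 − £250) moves to coinsurance.
30% of £208 = £62.40 falls to the owner.
So the owner owes £250 + £62.40 = £312.40 before any cap.
Year-to-date out-of-pocket becomes £1,950 + £312.40 = £2,262.40, still under the £5,100 maximum, so no cap applies.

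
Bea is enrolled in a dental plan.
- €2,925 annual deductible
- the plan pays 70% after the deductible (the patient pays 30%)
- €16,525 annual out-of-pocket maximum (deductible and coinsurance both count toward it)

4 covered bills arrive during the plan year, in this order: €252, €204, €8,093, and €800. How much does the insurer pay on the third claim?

Claim 1 — €252: fully absorbed by the deductible. Cost to patient: €252. OOP to date €252. Plan pays €252 − €252 = €0.
Claim 2 — €204: fully absorbed by the deductible. Cost to patient: €204. OOP to date €456. Insurer: €204 − €204 = €0.
Claim 3 — €8,093: deductible takes €2,469, €5,624 remains; 30% of €5,624 = €1,687.20. Patient owes €4,156.20 (running OOP €4,612.20). Insurer: €8,093 − €4,156.20 = €3,936.80.

€3,936.80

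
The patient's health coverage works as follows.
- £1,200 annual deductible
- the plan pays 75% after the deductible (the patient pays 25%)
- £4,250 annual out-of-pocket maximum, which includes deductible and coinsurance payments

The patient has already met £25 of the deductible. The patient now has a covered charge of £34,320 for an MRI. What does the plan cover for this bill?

Remaining deductible: £1,200 − £25 = £1,175.
After the £1,175 deductible portion, £34,320 − £1,175 = £33,145 is subject to coinsurance.
25% of £33,145 = £8,286.25 falls to the patient.
That puts the patient's cost at £1,175 + £8,286.25 = £9,461.25 before any cap.
That would bring total out-of-pocket to £9,486.25, past the £4,250 cap. The patient is capped at £4,250 − £25 = £4,225 on this claim.
The plan picks up £34,320 − £4,225 = £30,095.

£30,095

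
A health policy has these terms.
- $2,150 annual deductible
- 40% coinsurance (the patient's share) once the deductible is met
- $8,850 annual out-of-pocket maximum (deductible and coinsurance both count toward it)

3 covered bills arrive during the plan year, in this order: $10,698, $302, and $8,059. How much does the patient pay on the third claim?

Claim 1 — $10,698: $2,150 to deductible, leaving $8,548; coinsurance $8,548 × 40% = $3,419.20. Cost to patient: $5,569.20. OOP to date $5,569.20.
Claim 2 — $302: deductible met; 40% of $302 = $120.80. Cost to patient: $120.80. OOP to date $5,690.
Claim 3 — $8,059: 40% coinsurance on $8,059 = $3,223.60. Adding that to $5,690 gives $8,913.60, past the $8,850 cap; patient pays only $8,850 − $5,690 = $3,160.

$3,160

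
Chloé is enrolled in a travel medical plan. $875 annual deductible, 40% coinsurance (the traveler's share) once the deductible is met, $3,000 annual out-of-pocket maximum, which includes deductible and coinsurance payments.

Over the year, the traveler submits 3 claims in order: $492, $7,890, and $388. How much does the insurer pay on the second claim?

$5,382

Bill 1, $492: entire amount goes to the deductible. Cost to traveler: $492. OOP to date $492. Insurer: $492 − $492 = $0.
Bill 2, $7,890: deductible takes $383, $7,507 remains; traveler's 40% is $3,002.80. Claim cost before the cap: $383 + $3,002.80 = $3,385.80. OOP would hit $3,877.80 > $3,000, so the cap limits the traveler to $3,000 − $492 = $2,508. Plan pays $7,890 − $2,508 = $5,382.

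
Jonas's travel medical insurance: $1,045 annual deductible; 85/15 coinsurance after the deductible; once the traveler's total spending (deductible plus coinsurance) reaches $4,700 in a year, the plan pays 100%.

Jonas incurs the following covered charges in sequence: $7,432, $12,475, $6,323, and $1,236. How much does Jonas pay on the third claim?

$825.70

Claim 1 — $7,432: $1,045 to deductible, leaving $6,387; 15% of $6,387 = $958.05. Traveler owes $2,003.05 (running OOP $2,003.05).
Claim 2 — $12,475: 15% coinsurance on $12,475 = $1,871.25. Cost to traveler: $1,871.25. OOP to date $3,874.30.
Claim 3 — $6,323: deductible met; 15% of $6,323 = $948.45. That would push OOP to $4,822.75, over the $4,700 cap, so traveler pays $4,700 − $3,874.30 = $825.70.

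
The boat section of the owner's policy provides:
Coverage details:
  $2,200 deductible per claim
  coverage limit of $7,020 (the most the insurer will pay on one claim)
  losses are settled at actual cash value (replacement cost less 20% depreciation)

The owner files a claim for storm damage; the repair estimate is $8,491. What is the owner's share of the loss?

$3,898.20

Depreciate 20%: the covered value is $8,491 × 0.8 = $6,792.80.
Subtract the deductible: $6,792.80 − $2,200 = $4,592.80.
$4,592.80 is within the $7,020 limit, so the insurer pays $4,592.80.
The owner bears the rest of the original loss: $8,491 − $4,592.80 = $3,898.20.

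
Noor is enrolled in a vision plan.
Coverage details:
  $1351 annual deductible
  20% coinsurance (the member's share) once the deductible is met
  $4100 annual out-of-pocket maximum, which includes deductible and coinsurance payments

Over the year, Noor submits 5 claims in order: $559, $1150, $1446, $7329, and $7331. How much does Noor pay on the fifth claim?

$922.40

Claim 1 — $559: entire amount goes to the deductible. Cost to member: $559. OOP to date $559.
Claim 2 — $1150: deductible takes $792, $358 remains; coinsurance $358 × 20% = $71.60. Member owes $863.60 (running OOP $1422.60).
Claim 3 — $1446: deductible met; 20% of $1446 = $289.20. Member owes $289.20 (running OOP $1711.80).
Claim 4 — $7329: deductible met; 20% of $7329 = $1465.80. Member pays $1465.80; OOP now $3177.60.
Claim 5 — $7331: deductible met; 20% of $7331 = $1466.20. OOP would hit $4643.80 > $4100, so the cap limits the member to $4100 − $3177.60 = $922.40.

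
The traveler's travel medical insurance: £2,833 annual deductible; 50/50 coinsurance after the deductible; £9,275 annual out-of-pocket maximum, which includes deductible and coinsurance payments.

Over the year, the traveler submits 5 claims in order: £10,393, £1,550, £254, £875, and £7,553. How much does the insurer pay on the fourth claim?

Claim 1 — £10,393: deductible takes £2,833, £7,560 remains; traveler's 50% is £3,780. Traveler pays £6,613; OOP now £6,613. Insurer: £10,393 − £6,613 = £3,780.
Claim 2 — £1,550: deductible already satisfied, so traveler's share is 50% × £1,550 = £775. Cost to traveler: £775. OOP to date £7,388. Plan pays £1,550 − £775 = £775.
Claim 3 — £254: deductible met; 50% of £254 = £127. Cost to traveler: £127. OOP to date £7,515. Plan pays £254 − £127 = £127.
Claim 4 — £875: deductible already satisfied, so traveler's share is 50% × £875 = £437.50. Traveler pays £437.50; OOP now £7,952.50. Insurer: £875 − £437.50 = £437.50.

£437.50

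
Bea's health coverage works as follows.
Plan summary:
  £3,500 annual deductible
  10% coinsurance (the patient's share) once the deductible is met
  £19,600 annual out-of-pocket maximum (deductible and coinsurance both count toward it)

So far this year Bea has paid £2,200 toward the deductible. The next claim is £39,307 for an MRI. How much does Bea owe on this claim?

£5,100.70

Remaining deductible: £3,500 − £2,200 = £1,300.
That leaves £39,307 − £1,300 = £38,007 for coinsurance.
10% of £38,007 = £3,800.70 falls to the patient.
Patient responsibility before any cap: £1,300 + £3,800.70 = £5,100.70.
Total out-of-pocket so far would be £2,200 + £5,100.70 = £7,300.70, below the £19,600 cap — no reduction.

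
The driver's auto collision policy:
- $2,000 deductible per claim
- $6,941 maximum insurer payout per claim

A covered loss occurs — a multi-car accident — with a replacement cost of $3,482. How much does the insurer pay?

After the deductible, $3,482 − $2,000 = $1,482 remains.
$1,482 is within the $6,941 limit, so the insurer pays $1,482.

$1,482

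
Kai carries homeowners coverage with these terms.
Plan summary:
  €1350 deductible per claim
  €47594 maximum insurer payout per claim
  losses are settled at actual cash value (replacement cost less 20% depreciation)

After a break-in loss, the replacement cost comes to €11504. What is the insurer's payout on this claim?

€7853.20

Actual cash value after 20% depreciation: €11504 × 80% = €9203.20.
Subtract the deductible: €9203.20 − €1350 = €7853.20.
€7853.20 is within the €47594 limit, so the insurer pays €7853.20.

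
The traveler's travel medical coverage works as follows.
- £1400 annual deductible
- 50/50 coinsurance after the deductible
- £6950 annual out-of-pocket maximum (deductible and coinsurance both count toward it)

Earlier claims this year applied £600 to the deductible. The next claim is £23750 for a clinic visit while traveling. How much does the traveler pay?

Remaining deductible: £1400 − £600 = £800.
After the £800 deductible portion, £23750 − £800 = £22950 is subject to coinsurance.
Traveler's 50% share of £22950 is £11475.
That puts the traveler's cost at £800 + £11475 = £12275 before any cap.
Year-to-date out-of-pocket would reach £600 + £12275 = £12875, above the £6950 maximum, so the traveler pays only £6950 − £600 = £6350.

£6350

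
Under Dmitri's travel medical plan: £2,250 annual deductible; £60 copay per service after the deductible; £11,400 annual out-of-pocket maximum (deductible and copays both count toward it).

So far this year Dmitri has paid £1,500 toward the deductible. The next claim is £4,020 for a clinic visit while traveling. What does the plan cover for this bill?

Remaining deductible: £2,250 − £1,500 = £750.
After the £750 deductible portion, £4,020 − £750 = £3,270 is subject to the copay.
Copay on this service: £60.
Traveler responsibility before any cap: £750 + £60 = £810.
Year-to-date out-of-pocket becomes £1,500 + £810 = £2,310, still under the £11,400 maximum, so no cap applies.
Insurer pays the balance: £4,020 − £810 = £3,210.

£3,210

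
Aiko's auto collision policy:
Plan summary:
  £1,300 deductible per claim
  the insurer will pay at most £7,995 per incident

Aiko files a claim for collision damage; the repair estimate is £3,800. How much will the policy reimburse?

Less the £1,300 deductible: £3,800 − £1,300 = £2,500.
£2,500 is within the £7,995 limit, so the insurer pays £2,500.

£2,500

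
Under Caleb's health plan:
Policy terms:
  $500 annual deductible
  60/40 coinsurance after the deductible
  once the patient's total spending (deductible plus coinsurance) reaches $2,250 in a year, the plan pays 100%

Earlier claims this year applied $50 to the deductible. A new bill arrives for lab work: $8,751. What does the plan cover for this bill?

$6,551

Remaining deductible: $500 − $50 = $450.
After the $450 deductible portion, $8,751 − $450 = $8,301 is subject to coinsurance.
Coinsurance: $8,301 × 40% = $3,320.40.
Patient responsibility before any cap: $450 + $3,320.40 = $3,770.40.
Year-to-date out-of-pocket would reach $50 + $3,770.40 = $3,820.40, above the $2,250 maximum, so the patient pays only $2,250 − $50 = $2,200.
The insurer covers the remainder: $8,751 − $2,200 = $6,551.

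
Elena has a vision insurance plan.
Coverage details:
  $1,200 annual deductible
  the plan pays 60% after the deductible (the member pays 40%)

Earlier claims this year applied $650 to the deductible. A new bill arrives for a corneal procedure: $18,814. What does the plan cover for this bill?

Remaining deductible: $1,200 − $650 = $550.
That leaves $18,814 − $550 = $18,264 for coinsurance.
40% of $18,264 = $7,305.60 falls to the member.
Member responsibility: $550 + $7,305.60 = $7,855.60.
Insurer pays the balance: $18,814 − $7,855.60 = $10,958.40.

$10,958.40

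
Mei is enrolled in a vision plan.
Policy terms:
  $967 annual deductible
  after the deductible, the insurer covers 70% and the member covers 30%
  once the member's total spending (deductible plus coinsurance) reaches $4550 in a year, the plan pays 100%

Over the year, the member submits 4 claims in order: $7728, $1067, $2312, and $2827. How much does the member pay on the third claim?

$693.60

Claim 1 — $7728: $967 to deductible, leaving $6761; member's 30% is $2028.30. Cost to member: $2995.30. OOP to date $2995.30.
Claim 2 — $1067: deductible already satisfied, so member's share is 30% × $1067 = $320.10. Member owes $320.10 (running OOP $3315.40).
Claim 3 — $2312: 30% coinsurance on $2312 = $693.60. Member pays $693.60; OOP now $4009.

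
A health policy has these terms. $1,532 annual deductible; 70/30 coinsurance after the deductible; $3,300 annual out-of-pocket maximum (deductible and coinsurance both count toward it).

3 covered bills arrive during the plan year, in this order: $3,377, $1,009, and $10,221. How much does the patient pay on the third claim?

Claim 1 ($3,377): $1,532 to deductible, leaving $1,845; 30% of $1,845 = $553.50. Patient owes $2,085.50 (running OOP $2,085.50).
Claim 2 ($1,009): 30% coinsurance on $1,009 = $302.70. Patient pays $302.70; OOP now $2,388.20.
Claim 3 ($10,221): deductible already satisfied, so patient's share is 30% × $10,221 = $3,066.30. OOP would hit $5,454.50 > $3,300, so the cap limits the patient to $3,300 − $2,388.20 = $911.80.

$911.80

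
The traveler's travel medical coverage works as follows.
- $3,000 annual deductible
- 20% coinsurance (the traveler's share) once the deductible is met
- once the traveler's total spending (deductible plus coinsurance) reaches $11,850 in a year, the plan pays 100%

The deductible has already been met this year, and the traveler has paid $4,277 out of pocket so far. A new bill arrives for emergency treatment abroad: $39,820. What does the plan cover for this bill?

The deductible is already satisfied, so the full bill goes to coinsurance.
20% of $39,820 = $7,964 falls to the traveler.
That would bring total out-of-pocket to $12,241, past the $11,850 cap. The traveler is capped at $11,850 − $4,277 = $7,573 on this claim.
The insurer covers the remainder: $39,820 − $7,573 = $32,247.

$32,247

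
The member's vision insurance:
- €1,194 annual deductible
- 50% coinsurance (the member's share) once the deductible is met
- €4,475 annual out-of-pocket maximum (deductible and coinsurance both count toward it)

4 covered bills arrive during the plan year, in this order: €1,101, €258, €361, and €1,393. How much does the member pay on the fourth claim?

Bill 1, €1,101: entire amount goes to the deductible. Member pays €1,101; OOP now €1,101.
Bill 2, €258: deductible takes €93, €165 remains; member's 50% is €82.50. Cost to member: €175.50. OOP to date €1,276.50.
Bill 3, €361: deductible met; 50% of €361 = €180.50. Cost to member: €180.50. OOP to date €1,457.
Bill 4, €1,393: 50% coinsurance on €1,393 = €696.50. Member pays €696.50; OOP now €2,153.50.

€696.50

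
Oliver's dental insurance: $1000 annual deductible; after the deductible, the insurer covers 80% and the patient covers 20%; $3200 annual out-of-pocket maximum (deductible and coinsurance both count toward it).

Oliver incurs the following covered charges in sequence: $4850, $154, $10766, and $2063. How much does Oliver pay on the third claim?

Bill 1, $4850: $1000 to deductible, leaving $3850; coinsurance $3850 × 20% = $770. Cost to patient: $1770. OOP to date $1770.
Bill 2, $154: deductible met; 20% of $154 = $30.80. Cost to patient: $30.80. OOP to date $1800.80.
Bill 3, $10766: deductible met; 20% of $10766 = $2153.20. OOP would hit $3954 > $3200, so the cap limits the patient to $3200 − $1800.80 = $1399.20.

$1399.20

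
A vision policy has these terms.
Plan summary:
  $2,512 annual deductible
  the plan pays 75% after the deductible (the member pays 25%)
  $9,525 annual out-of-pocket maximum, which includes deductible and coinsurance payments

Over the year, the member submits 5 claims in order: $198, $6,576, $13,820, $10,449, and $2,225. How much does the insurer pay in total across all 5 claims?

$23,743

Bill 1, $198: fully absorbed by the deductible. Member owes $198 (running OOP $198). Plan pays $198 − $198 = $0.
Bill 2, $6,576: $2,314 to deductible, leaving $4,262; member's 25% is $1,065.50. Cost to member: $3,379.50. OOP to date $3,577.50. Insurer: $6,576 − $3,379.50 = $3,196.50.
Bill 3, $13,820: deductible met; 25% of $13,820 = $3,455. Member pays $3,455; OOP now $7,032.50. Insurer: $13,820 − $3,455 = $10,365.
Bill 4, $10,449: deductible already satisfied, so member's share is 25% × $10,449 = $2,612.25. OOP would hit $9,644.75 > $9,525, so the cap limits the member to $9,525 − $7,032.50 = $2,492.50. Insurer: $10,449 − $2,492.50 = $7,956.50.
Bill 5, $2,225: deductible already satisfied, so member's share is 25% × $2,225 = $556.25. That would push OOP to $10,081.25, over the $9,525 cap, so member pays $9,525 − $9,525 = $0. Plan pays $2,225 − $0 = $2,225.
Insurer total = bills − member's total = $33,268 − $9,525 = $23,743.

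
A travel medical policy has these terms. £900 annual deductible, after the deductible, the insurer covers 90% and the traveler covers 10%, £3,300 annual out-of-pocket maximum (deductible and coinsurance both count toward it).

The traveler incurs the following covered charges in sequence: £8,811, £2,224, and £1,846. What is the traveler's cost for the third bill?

£184.60

Claim 1 — £8,811: £900 to deductible, leaving £7,911; traveler's 10% is £791.10. Traveler owes £1,691.10 (running OOP £1,691.10).
Claim 2 — £2,224: deductible already satisfied, so traveler's share is 10% × £2,224 = £222.40. Traveler owes £222.40 (running OOP £1,913.50).
Claim 3 — £1,846: 10% coinsurance on £1,846 = £184.60. Traveler pays £184.60; OOP now £2,098.10.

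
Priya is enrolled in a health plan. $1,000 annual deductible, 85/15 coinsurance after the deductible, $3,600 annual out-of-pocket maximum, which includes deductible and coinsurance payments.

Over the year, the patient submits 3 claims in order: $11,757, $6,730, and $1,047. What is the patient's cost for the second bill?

Claim 1 — $11,757: $1,000 to deductible, leaving $10,757; patient's 15% is $1,613.55. Cost to patient: $2,613.55. OOP to date $2,613.55.
Claim 2 — $6,730: deductible met; 15% of $6,730 = $1,009.50. OOP would hit $3,623.05 > $3,600, so the cap limits the patient to $3,600 − $2,613.55 = $986.45.

$986.45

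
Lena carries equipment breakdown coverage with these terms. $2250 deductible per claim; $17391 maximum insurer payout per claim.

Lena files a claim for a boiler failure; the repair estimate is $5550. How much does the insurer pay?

Subtract the deductible: $5550 − $2250 = $3300.
$3300 is within the $17391 limit, so the insurer pays $3300.

$3300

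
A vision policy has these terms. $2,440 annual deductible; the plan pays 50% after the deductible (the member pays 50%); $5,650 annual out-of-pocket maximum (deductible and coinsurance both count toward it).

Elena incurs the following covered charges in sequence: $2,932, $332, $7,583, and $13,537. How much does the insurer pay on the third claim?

$4,785

Claim 1 ($2,932): $2,440 to deductible, leaving $492; member's 50% is $246. Member pays $2,686; OOP now $2,686. Insurer: $2,932 − $2,686 = $246.
Claim 2 ($332): 50% coinsurance on $332 = $166. Member pays $166; OOP now $2,852. Plan pays $332 − $166 = $166.
Claim 3 ($7,583): deductible met; 50% of $7,583 = $3,791.50. OOP would hit $6,643.50 > $5,650, so the cap limits the member to $5,650 − $2,852 = $2,798. Insurer: $7,583 − $2,798 = $4,785.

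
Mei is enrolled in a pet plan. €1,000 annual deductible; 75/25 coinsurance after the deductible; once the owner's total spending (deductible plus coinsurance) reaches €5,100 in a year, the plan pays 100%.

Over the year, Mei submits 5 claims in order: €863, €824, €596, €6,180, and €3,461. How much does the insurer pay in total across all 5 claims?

Claim 1 (€863): entire amount goes to the deductible. Owner owes €863 (running OOP €863). Insurer: €863 − €863 = €0.
Claim 2 (€824): deductible takes €137, €687 remains; owner's 25% is €171.75. Cost to owner: €308.75. OOP to date €1,171.75. Insurer: €824 − €308.75 = €515.25.
Claim 3 (€596): 25% coinsurance on €596 = €149. Owner pays €149; OOP now €1,320.75. Plan pays €596 − €149 = €447.
Claim 4 (€6,180): deductible met; 25% of €6,180 = €1,545. Owner owes €1,545 (running OOP €2,865.75). Insurer: €6,180 − €1,545 = €4,635.
Claim 5 (€3,461): deductible met; 25% of €3,461 = €865.25. Cost to owner: €865.25. OOP to date €3,731. Insurer: €3,461 − €865.25 = €2,595.75.
Insurer total = bills − owner's total = €11,924 − €3,731 = €8,193.

€8,193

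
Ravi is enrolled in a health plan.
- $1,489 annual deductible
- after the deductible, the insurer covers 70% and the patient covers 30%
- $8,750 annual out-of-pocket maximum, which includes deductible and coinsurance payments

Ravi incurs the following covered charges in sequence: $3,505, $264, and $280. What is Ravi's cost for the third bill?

$84

Claim 1 ($3,505): deductible takes $1,489, $2,016 remains; 30% of $2,016 = $604.80. Patient owes $2,093.80 (running OOP $2,093.80).
Claim 2 ($264): deductible met; 30% of $264 = $79.20. Patient pays $79.20; OOP now $2,173.
Claim 3 ($280): 30% coinsurance on $280 = $84. Patient pays $84; OOP now $2,257.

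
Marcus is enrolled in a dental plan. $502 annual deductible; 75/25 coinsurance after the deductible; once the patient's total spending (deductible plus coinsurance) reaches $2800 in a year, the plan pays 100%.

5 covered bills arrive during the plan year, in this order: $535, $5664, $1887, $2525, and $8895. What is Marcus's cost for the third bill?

$471.75

#1 ($535): $502 to deductible, leaving $33; patient's 25% is $8.25. Patient pays $510.25; OOP now $510.25.
#2 ($5664): deductible already satisfied, so patient's share is 25% × $5664 = $1416. Patient owes $1416 (running OOP $1926.25).
#3 ($1887): 25% coinsurance on $1887 = $471.75. Cost to patient: $471.75. OOP to date $2398.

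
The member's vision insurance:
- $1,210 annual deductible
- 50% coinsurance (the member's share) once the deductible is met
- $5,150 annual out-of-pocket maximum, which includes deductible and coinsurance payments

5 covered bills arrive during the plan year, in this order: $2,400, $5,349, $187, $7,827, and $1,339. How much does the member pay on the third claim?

Bill 1, $2,400: deductible takes $1,210, $1,190 remains; 50% of $1,190 = $595. Cost to member: $1,805. OOP to date $1,805.
Bill 2, $5,349: 50% coinsurance on $5,349 = $2,674.50. Cost to member: $2,674.50. OOP to date $4,479.50.
Bill 3, $187: deductible already satisfied, so member's share is 50% × $187 = $93.50. Member pays $93.50; OOP now $4,573.

$93.50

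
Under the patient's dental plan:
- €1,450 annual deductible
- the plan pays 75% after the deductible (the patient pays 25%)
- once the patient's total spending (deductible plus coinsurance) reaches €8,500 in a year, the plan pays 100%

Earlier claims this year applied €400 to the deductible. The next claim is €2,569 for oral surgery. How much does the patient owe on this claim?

€1,429.75

Deductible still to meet: €1,450 − €400 = €1,050.
After the €1,050 deductible portion, €2,569 − €1,050 = €1,519 is subject to coinsurance.
25% of €1,519 = €379.75 falls to the patient.
That puts the patient's cost at €1,050 + €379.75 = €1,429.75 before any cap.
Year-to-date out-of-pocket becomes €400 + €1,429.75 = €1,829.75, still under the €8,500 maximum, so no cap applies.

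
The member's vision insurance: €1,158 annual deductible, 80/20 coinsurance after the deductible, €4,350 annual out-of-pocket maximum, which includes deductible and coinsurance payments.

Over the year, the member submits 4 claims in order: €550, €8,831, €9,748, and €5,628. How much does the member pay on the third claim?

Claim 1 (€550): fully absorbed by the deductible. Member pays €550; OOP now €550.
Claim 2 (€8,831): deductible takes €608, €8,223 remains; member's 20% is €1,644.60. Member pays €2,252.60; OOP now €2,802.60.
Claim 3 (€9,748): deductible already satisfied, so member's share is 20% × €9,748 = €1,949.60. Adding that to €2,802.60 gives €4,752.20, past the €4,350 cap; member pays only €4,350 − €2,802.60 = €1,547.40.

€1,547.40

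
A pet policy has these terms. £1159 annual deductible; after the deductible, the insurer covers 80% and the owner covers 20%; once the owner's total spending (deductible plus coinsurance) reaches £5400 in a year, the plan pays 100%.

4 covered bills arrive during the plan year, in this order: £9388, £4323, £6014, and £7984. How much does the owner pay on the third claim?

Bill 1, £9388: £1159 to deductible, leaving £8229; 20% of £8229 = £1645.80. Owner owes £2804.80 (running OOP £2804.80).
Bill 2, £4323: 20% coinsurance on £4323 = £864.60. Cost to owner: £864.60. OOP to date £3669.40.
Bill 3, £6014: deductible met; 20% of £6014 = £1202.80. Owner pays £1202.80; OOP now £4872.20.

£1202.80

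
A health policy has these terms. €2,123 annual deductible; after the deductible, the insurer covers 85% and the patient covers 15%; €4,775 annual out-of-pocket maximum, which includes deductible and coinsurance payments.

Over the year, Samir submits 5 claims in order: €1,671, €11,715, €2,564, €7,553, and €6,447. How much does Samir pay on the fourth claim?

€577.95

Claim 1 — €1,671: fully absorbed by the deductible. Patient pays €1,671; OOP now €1,671.
Claim 2 — €11,715: €452 finishes the deductible; €11,263 goes to coinsurance; 15% of €11,263 = €1,689.45. Patient owes €2,141.45 (running OOP €3,812.45).
Claim 3 — €2,564: 15% coinsurance on €2,564 = €384.60. Cost to patient: €384.60. OOP to date €4,197.05.
Claim 4 — €7,553: deductible met; 15% of €7,553 = €1,132.95. That would push OOP to €5,330, over the €4,775 cap, so patient pays €4,775 − €4,197.05 = €577.95.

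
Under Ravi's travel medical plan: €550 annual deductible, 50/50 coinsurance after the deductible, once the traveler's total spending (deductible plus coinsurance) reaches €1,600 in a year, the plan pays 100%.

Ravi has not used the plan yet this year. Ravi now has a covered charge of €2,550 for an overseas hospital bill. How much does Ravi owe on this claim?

Nothing has been paid toward the €550 deductible, so the first €550 of this charge is applied there.
The remaining €2,000 (= €2,550 − €550) moves to coinsurance.
Coinsurance: €2,000 × 50% = €1,000.
So the traveler owes €550 + €1,000 = €1,550 before any cap.
Total out-of-pocket so far would be €0 + €1,550 = €1,550, below the €1,600 cap — no reduction.

€1,550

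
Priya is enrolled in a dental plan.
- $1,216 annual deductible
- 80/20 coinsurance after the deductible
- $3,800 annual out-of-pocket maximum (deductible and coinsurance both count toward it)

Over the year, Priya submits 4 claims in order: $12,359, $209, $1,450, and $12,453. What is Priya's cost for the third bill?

$290

Claim 1 — $12,359: $1,216 finishes the deductible; $11,143 goes to coinsurance; 20% of $11,143 = $2,228.60. Cost to patient: $3,444.60. OOP to date $3,444.60.
Claim 2 — $209: 20% coinsurance on $209 = $41.80. Patient owes $41.80 (running OOP $3,486.40).
Claim 3 — $1,450: deductible met; 20% of $1,450 = $290. Patient owes $290 (running OOP $3,776.40).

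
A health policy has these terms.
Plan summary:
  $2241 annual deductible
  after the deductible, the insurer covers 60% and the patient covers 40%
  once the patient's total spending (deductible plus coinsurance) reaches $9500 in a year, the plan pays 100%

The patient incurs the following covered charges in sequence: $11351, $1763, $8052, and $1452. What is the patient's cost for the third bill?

#1 ($11351): $2241 to deductible, leaving $9110; patient's 40% is $3644. Patient pays $5885; OOP now $5885.
#2 ($1763): deductible already satisfied, so patient's share is 40% × $1763 = $705.20. Cost to patient: $705.20. OOP to date $6590.20.
#3 ($8052): deductible already satisfied, so patient's share is 40% × $8052 = $3220.80. OOP would hit $9811 > $9500, so the cap limits the patient to $9500 − $6590.20 = $2909.80.

$2909.80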